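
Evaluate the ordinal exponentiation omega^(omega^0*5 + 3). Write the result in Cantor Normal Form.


omega^(omega^0*5 + 3):
omega^0 = 1, so the exponent is 5 + 3 = 8 (finite ordinal addition).
Result = omega^8, already a single CNF term.

omega^8


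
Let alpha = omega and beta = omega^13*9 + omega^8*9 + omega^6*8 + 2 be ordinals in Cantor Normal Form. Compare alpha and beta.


Compare term by term from highest exponent:
alpha = omega
beta = omega^13*9 + omega^8*9 + omega^6*8 + 2
Term 1: alpha has omega^1*1, beta has omega^13*9
Term 2: alpha has omega^0*0, beta has omega^8*9
Term 3: alpha has omega^0*0, beta has omega^6*8
Term 4: alpha has omega^0*0, beta has omega^0*2
Result: alpha < beta

alpha < beta


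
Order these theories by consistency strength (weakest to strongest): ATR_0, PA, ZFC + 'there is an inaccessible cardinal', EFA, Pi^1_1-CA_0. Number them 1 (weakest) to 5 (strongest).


Ordering by consistency strength:
1. EFA
2. PA
3. ATR_0
4. Pi^1_1-CA_0
5. ZFC + 'there is an inaccessible cardinal'


ATR_0=3, PA=2, ZFC + 'there is an inaccessible cardinal'=5, EFA=1, Pi^1_1-CA_0=4


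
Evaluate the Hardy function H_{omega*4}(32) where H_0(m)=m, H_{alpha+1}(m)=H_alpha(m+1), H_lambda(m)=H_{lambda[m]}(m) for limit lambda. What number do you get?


H_{omega*4}(32):
For the Hardy hierarchy, H_{omega*k}(n) = 2^k * n.
2^4 = 16.
16 * 32 = 512

512


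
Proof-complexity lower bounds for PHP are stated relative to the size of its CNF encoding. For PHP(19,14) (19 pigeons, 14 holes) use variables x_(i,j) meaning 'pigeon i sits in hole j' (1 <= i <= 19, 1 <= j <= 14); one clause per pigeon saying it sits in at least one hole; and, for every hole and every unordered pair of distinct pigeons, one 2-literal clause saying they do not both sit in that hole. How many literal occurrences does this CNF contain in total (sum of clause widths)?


PHP(19,14): 19 pigeons, 14 holes, 19*14 = 266 variables.
- pigeon clauses: one per pigeon -> 19 clauses of width 14 -> 266 literals
- hole clauses: 14 holes * C(19,2) = 14 * 171 -> 2394 clauses of width 2 -> 4788 literals
Total literal occurrences = 266 + 4788 = 5054

5054


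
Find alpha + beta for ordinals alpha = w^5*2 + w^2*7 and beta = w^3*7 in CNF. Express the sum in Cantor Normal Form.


Ordinal addition (w^5*2 + w^2*7) + w^3*7:
alpha's leading term has exponent 5 > beta's exponent 3, so it survives.
alpha's tail term has exponent 2 < beta's exponent 3, so it is absorbed by beta.
In ordinal addition, any term followed by a strictly larger-exponent term is absorbed.
Result = w^5*2 + w^3*7

w^5*2 + w^3*7


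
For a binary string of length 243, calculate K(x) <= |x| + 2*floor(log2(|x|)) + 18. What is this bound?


floor(log2(243)) = 7
2 * 7 = 14
K(x) <= 243 + 14 + 18 = 275

275


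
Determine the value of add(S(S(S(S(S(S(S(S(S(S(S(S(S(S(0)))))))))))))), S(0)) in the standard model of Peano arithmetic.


add(S^14(0), S^1(0)):
S^14(0) = 14
S^1(0) = 1
14 + 1 = 15

15


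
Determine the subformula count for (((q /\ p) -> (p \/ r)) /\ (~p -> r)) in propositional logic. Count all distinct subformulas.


Formula: (((q /\ p) -> (p \/ r)) /\ (~p -> r))
Subformulas found:
  1. q
  2. r
  3. p
  4. ~p
  5. (q /\ p)
  6. (p \/ r)
  7. (~p -> r)
  8. ((q /\ p) -> (p \/ r))
  9. (((q /\ p) -> (p \/ r)) /\ (~p -> r))
Total distinct subformulas = 9

9


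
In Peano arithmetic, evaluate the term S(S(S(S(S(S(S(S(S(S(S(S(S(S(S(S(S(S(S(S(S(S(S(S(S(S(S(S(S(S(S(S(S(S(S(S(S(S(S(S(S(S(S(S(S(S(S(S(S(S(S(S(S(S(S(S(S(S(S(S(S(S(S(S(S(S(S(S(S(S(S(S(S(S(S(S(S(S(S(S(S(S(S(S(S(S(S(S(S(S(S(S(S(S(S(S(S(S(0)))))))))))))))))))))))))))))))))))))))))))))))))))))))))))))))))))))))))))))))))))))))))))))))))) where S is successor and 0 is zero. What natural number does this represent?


Counting successors applied to 0:
98 applications of S to 0 = 98

98


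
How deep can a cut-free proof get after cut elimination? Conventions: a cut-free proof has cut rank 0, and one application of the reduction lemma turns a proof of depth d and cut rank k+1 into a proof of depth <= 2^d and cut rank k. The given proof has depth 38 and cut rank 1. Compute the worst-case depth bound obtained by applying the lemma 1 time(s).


Each rank reduction sends depth d to at most 2^d; cut rank r needs r reductions.
2_0(38) = 38
2_1(38) = 2^38 = 274877906944
Cut-free depth bound = 274877906944

274877906944


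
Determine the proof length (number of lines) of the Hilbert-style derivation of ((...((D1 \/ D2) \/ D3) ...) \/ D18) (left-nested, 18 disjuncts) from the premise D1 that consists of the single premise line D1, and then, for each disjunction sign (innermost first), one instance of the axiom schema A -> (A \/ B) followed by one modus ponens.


Building the left-nested 18-ary disjunction from D1:
- 1 premise line (D1)
- 18 disjuncts means 17 disjunction signs; each needs 1 axiom instance + 1 MP = 2 lines: 2 * 17 = 34
Total = 1 + 34 = 35 lines.

35


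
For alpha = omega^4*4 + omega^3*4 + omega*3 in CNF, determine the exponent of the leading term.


CNF: omega^4*4 + omega^3*4 + omega*3
The leading term is omega^4*4, which has exponent 4.

4


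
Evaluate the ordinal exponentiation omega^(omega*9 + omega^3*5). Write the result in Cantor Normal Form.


omega^(omega*9 + omega^3*5):
In ordinal addition a term is absorbed by a following term of strictly larger exponent: 1 < 3, so omega*9 + omega^3*5 = omega^3*5.
omega raised to a CNF ordinal is a single CNF term: Result = omega^(omega^3*5)

omega^(omega^3*5)


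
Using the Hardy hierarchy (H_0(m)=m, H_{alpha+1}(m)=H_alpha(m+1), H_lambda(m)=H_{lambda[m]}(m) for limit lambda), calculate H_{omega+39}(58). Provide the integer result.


H_{omega+39}(58):
Unwind the 39 successor steps: H_{omega+39}(58) = H_omega(58+39) = H_omega(97).
H_omega(m) = H_m(m) = m + m = 2m.
Result = 2 * 97 = 194

194


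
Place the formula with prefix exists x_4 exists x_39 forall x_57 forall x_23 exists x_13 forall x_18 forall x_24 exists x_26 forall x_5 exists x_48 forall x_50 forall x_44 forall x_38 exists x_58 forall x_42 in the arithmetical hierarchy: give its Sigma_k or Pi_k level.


Leading quantifier is exists, so the class is Sigma.
Number of quantifier blocks = alternations + 1 = 9 + 1 = 10.
Classification: Sigma_10

Sigma_10


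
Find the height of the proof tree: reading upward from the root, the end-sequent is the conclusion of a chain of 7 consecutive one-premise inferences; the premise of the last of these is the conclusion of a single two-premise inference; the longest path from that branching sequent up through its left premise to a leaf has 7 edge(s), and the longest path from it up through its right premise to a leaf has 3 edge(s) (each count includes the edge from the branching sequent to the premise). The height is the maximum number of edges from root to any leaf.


Longest path through the left premise: 7 edges (measured from the branching sequent)
Longest path through the right premise: 3 edges
Height of the subtree rooted at the branching sequent: max(7, 3) = 7
The branching sequent sits 7 edges above the root (the chain of one-premise inferences), so height = 7 + 7 = 14

14


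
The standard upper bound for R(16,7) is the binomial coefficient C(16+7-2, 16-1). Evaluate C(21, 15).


R(16,7) <= C(16+7-2, 16-1) = C(21, 15)
C(21, 15) = 21! / (15! * 6!)
= 54264

54264


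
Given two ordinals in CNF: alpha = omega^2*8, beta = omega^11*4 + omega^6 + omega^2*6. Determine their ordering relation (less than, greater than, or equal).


Compare term by term from highest exponent:
alpha = omega^2*8
beta = omega^11*4 + omega^6 + omega^2*6
Term 1: alpha has omega^2*8, beta has omega^11*4
Term 2: alpha has omega^0*0, beta has omega^6*1
Term 3: alpha has omega^0*0, beta has omega^2*6
Result: alpha < beta

alpha < beta


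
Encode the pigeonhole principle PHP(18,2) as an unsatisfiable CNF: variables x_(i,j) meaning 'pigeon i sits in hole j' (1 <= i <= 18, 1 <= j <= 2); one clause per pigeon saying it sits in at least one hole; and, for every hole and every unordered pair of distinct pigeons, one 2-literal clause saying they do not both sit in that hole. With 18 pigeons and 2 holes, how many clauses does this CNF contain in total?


PHP(18,2): 18 pigeons, 2 holes, 18*2 = 36 variables.
- pigeon clauses: one per pigeon -> 18 clauses
- hole clauses: 2 holes * C(18,2) = 2 * 153 -> 306 clauses
Total clauses = 18 + 306 = 324

324


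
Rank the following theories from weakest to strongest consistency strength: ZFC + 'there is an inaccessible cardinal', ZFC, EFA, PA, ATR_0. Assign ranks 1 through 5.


Ordering by consistency strength:
1. EFA
2. PA
3. ATR_0
4. ZFC
5. ZFC + 'there is an inaccessible cardinal'


ZFC + 'there is an inaccessible cardinal'=5, ZFC=4, EFA=1, PA=2, ATR_0=3


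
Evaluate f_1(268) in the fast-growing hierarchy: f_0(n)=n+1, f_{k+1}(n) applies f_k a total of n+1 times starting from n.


f_1(268) = f_0^269(268)
f_0 adds 1 each time, applied 269 times.
f_1(268) = 268 + 269 = 537

537


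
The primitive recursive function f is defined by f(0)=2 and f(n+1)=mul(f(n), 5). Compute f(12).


f(0) = 2
f(1) = mul(f(0), 5) = mul(2, 5) = 10
f(2) = mul(f(1), 5) = mul(10, 5) = 50
f(3) = mul(f(2), 5) = mul(50, 5) = 250
f(4) = mul(f(3), 5) = mul(250, 5) = 1250
f(5) = mul(f(4), 5) = mul(1250, 5) = 6250
f(6) = mul(f(5), 5) = mul(6250, 5) = 31250
f(7) = mul(f(6), 5) = mul(31250, 5) = 156250
f(8) = mul(f(7), 5) = mul(156250, 5) = 781250
f(9) = mul(f(8), 5) = mul(781250, 5) = 3906250
f(10) = mul(f(9), 5) = mul(3906250, 5) = 19531250
f(11) = mul(f(10), 5) = mul(19531250, 5) = 97656250
f(12) = mul(f(11), 5) = mul(97656250, 5) = 488281250


488281250


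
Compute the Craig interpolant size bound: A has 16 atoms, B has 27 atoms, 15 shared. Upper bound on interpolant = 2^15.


Shared atoms = 15
Craig interpolant size bound = 2^15
= 32768

32768


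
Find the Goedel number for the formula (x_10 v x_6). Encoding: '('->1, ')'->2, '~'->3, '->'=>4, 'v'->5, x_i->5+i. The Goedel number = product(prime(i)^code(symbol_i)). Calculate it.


Formula: (x_10 v x_6)
Symbol codes: [1, 15, 5, 11, 2]
Primes: [2, 3, 5, 7, 11]
p_1^1 = 2^1 = 2
p_2^15 = 3^15 = 14348907
p_3^5 = 5^5 = 3125
p_4^11 = 7^11 = 1977326743
p_5^2 = 11^2 = 121
Product = 21456686142589425131250

21456686142589425131250


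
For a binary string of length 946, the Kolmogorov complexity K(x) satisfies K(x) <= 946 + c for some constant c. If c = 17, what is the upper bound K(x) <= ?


K(x) <= |x| + c = 946 + 17 = 963

963


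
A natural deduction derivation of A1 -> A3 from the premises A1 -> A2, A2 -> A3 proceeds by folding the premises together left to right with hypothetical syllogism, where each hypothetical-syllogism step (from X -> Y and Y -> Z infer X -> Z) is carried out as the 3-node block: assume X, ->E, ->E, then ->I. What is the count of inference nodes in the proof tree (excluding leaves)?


There are 2 premises in the chain. The first HS step combines premises 1 and 2; each further premise needs one more HS step.
So 2 premises require 2 - 1 = 1 hypothetical-syllogism steps.
Each HS step uses 3 inference nodes (->E, ->E, ->I).
1 * 3 = 3 total inference nodes.

3


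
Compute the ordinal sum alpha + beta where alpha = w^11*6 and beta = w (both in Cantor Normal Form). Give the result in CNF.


Ordinal addition w^11*6 + w:
Leading exponent of alpha (11) > leading exponent of beta (1).
Since alpha's term has higher exponent than beta's leading term,
the sum is simply alpha followed by beta.
Result = w^11*6 + w

w^11*6 + w


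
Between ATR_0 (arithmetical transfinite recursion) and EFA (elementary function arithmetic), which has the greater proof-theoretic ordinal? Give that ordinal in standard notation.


Proof-theoretic ordinal of ATR_0 (arithmetical transfinite recursion): Gamma_0
Proof-theoretic ordinal of EFA (elementary function arithmetic): omega^3
Comparing: omega^3 < Gamma_0.
The larger ordinal is Gamma_0 (from ATR_0 (arithmetical transfinite recursion)).

Gamma_0


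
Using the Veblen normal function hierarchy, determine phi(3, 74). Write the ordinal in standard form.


phi(3, 74):
phi(3, beta) = eta_beta (the beta-th eta number, fixed point of zeta).
phi(3, 74) = eta_74

eta_74


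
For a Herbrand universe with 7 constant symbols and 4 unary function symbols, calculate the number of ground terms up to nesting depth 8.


Herbrand terms by depth:
Depth 0: 7 constants
Depth 1: 28 new terms (running total: 35)
Depth 2: 112 new terms (running total: 147)
Depth 3: 448 new terms (running total: 595)
Depth 4: 1792 new terms (running total: 2387)
Depth 5: 7168 new terms (running total: 9555)
Depth 6: 28672 new terms (running total: 38227)
Depth 7: 114688 new terms (running total: 152915)
Depth 8: 458752 new terms (running total: 611667)
Total distinct ground terms = 611667

611667


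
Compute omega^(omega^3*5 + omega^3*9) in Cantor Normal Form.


omega^(omega^3*5 + omega^3*9):
Both terms of the exponent have the same exponent 3, so they merge: omega^3*5 + omega^3*9 = omega^3*(5+9) = omega^3*14.
omega raised to a CNF ordinal is a single CNF term: Result = omega^(omega^3*14)

omega^(omega^3*14)


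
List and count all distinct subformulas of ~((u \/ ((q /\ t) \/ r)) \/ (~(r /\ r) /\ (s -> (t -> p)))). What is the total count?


Formula: ~((u \/ ((q /\ t) \/ r)) \/ (~(r /\ r) /\ (s -> (t -> p))))
Subformulas found:
  1. r
  2. q
  3. u
  4. s
  5. t
  6. p
  7. (r /\ r)
  8. (q /\ t)
  9. (t -> p)
  10. ~(r /\ r)
  11. (s -> (t -> p))
  12. ((q /\ t) \/ r)
  13. (u \/ ((q /\ t) \/ r))
  14. (~(r /\ r) /\ (s -> (t -> p)))
  15. ((u \/ ((q /\ t) \/ r)) \/ (~(r /\ r) /\ (s -> (t -> p))))
  16. ~((u \/ ((q /\ t) \/ r)) \/ (~(r /\ r) /\ (s -> (t -> p))))
Total distinct subformulas = 16

16


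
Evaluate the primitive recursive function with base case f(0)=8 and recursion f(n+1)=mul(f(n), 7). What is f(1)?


f(0) = 8
f(1) = mul(f(0), 7) = mul(8, 7) = 56


56


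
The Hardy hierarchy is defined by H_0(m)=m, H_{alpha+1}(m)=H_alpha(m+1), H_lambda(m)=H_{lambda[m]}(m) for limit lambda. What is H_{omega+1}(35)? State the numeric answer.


H_{omega+1}(35):
Unwind the 1 successor steps: H_{omega+1}(35) = H_omega(35+1) = H_omega(36).
H_omega(m) = H_m(m) = m + m = 2m.
Result = 2 * 36 = 72

72


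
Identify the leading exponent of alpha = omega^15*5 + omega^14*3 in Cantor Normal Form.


CNF: omega^15*5 + omega^14*3
The leading term is omega^15*5, which has exponent 15.

15


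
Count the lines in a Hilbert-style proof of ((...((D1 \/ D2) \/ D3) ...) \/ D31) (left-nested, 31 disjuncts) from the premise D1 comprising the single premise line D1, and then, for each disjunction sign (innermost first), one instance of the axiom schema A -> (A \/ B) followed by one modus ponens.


Building the left-nested 31-ary disjunction from D1:
- 1 premise line (D1)
- 31 disjuncts means 30 disjunction signs; each needs 1 axiom instance + 1 MP = 2 lines: 2 * 30 = 60
Total = 1 + 60 = 61 lines.

61


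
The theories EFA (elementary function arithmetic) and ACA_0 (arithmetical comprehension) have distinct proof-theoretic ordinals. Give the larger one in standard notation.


Proof-theoretic ordinal of EFA (elementary function arithmetic): omega^3
Proof-theoretic ordinal of ACA_0 (arithmetical comprehension): epsilon_0
Comparing: omega^3 < epsilon_0.
The larger ordinal is epsilon_0 (from ACA_0 (arithmetical comprehension)).

epsilon_0


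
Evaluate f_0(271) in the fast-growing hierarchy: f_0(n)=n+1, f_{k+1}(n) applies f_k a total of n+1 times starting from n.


f_0(271) = 271 + 1 = 272

272


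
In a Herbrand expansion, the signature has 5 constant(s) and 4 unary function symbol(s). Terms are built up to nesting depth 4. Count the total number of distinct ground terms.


Herbrand terms by depth:
Depth 0: 5 constants
Depth 1: 20 new terms (running total: 25)
Depth 2: 80 new terms (running total: 105)
Depth 3: 320 new terms (running total: 425)
Depth 4: 1280 new terms (running total: 1705)
Total distinct ground terms = 1705

1705


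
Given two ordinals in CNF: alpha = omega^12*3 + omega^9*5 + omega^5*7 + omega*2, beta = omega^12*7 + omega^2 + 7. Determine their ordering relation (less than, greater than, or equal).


Compare term by term from highest exponent:
alpha = omega^12*3 + omega^9*5 + omega^5*7 + omega*2
beta = omega^12*7 + omega^2 + 7
Term 1: alpha has omega^12*3, beta has omega^12*7
Term 2: alpha has omega^9*5, beta has omega^2*1
Term 3: alpha has omega^5*7, beta has omega^0*7
Term 4: alpha has omega^1*2, beta has omega^0*0
Result: alpha < beta

alpha < beta


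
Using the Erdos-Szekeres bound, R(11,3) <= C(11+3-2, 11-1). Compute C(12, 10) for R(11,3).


R(11,3) <= C(11+3-2, 11-1) = C(12, 10)
C(12, 10) = 12! / (10! * 2!)
= 66

66


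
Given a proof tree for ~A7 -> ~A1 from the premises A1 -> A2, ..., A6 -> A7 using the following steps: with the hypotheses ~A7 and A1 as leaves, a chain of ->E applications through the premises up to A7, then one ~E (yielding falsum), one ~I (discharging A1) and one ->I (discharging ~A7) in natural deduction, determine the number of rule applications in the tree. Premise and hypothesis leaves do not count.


From hypothesis A1, 6 ->E steps along the 6 premises yield A7.
~E with hypothesis ~A7 gives falsum (1 node); ~I discharging A1 gives ~A1 (1 node); ->I discharging ~A7 gives the goal (1 node).
Total = 6 + 3 = 9 inference nodes.

9


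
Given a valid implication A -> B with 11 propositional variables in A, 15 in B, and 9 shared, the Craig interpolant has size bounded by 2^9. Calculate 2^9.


Shared atoms = 9
Craig interpolant size bound = 2^9
= 512

512


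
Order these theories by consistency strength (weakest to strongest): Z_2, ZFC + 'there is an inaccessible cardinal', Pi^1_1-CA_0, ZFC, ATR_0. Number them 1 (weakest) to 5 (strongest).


Ordering by consistency strength:
1. ATR_0
2. Pi^1_1-CA_0
3. Z_2
4. ZFC
5. ZFC + 'there is an inaccessible cardinal'


Z_2=3, ZFC + 'there is an inaccessible cardinal'=5, Pi^1_1-CA_0=2, ZFC=4, ATR_0=1


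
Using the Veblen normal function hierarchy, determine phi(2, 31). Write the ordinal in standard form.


phi(2, 31):
phi(2, beta) = zeta_beta (the beta-th zeta number, fixed point of epsilon).
phi(2, 31) = zeta_31

zeta_31


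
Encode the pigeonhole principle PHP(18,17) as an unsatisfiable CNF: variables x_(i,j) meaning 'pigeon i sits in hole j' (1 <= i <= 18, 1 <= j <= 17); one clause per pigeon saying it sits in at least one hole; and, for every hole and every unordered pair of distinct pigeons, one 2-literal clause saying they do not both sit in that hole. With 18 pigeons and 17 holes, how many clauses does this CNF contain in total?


PHP(18,17): 18 pigeons, 17 holes, 18*17 = 306 variables.
- pigeon clauses: one per pigeon -> 18 clauses
- hole clauses: 17 holes * C(18,2) = 17 * 153 -> 2601 clauses
Total clauses = 18 + 2601 = 2619

2619


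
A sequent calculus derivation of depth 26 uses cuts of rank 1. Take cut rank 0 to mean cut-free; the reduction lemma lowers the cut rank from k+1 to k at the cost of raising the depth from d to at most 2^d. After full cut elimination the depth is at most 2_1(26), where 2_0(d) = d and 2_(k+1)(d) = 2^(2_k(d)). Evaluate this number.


Each rank reduction sends depth d to at most 2^d; cut rank r needs r reductions.
2_0(26) = 26
2_1(26) = 2^26 = 67108864
Cut-free depth bound = 67108864

67108864


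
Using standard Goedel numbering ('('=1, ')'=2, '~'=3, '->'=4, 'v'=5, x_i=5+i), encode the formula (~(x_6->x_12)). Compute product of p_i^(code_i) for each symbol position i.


Formula: (~(x_6->x_12))
Symbol codes: [1, 3, 1, 11, 4, 17, 2, 2]
Primes: [2, 3, 5, 7, 11, 13, 17, 19]
p_1^1 = 2^1 = 2
p_2^3 = 3^3 = 27
p_3^1 = 5^1 = 5
p_4^11 = 7^11 = 1977326743
p_5^4 = 11^4 = 14641
p_6^17 = 13^17 = 8650415919381337933
p_7^2 = 17^2 = 289
p_8^2 = 19^2 = 361
Product = 7054317116242087283330937054662462226570

7054317116242087283330937054662462226570


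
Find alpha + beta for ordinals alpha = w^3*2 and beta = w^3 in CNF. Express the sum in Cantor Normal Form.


Ordinal addition w^3*2 + w^3:
Both terms have the same exponent 3.
w^e*c + w^e*d = w^e*(c+d).
Result = w^3*(2+1) = w^3*3

w^3*3


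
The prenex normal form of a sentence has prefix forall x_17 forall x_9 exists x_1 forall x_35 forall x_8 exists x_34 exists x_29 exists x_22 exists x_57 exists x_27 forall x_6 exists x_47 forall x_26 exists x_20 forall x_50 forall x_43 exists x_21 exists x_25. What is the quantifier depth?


Quantifier prefix has 18 quantifier symbols.
Quantifier depth = 18

18


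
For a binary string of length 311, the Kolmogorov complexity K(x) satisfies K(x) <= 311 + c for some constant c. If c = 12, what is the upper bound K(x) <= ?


K(x) <= |x| + c = 311 + 12 = 323

323


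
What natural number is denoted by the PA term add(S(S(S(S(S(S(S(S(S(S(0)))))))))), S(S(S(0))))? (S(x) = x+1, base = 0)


add(S^10(0), S^3(0)):
S^10(0) = 10
S^3(0) = 3
10 + 3 = 13

13


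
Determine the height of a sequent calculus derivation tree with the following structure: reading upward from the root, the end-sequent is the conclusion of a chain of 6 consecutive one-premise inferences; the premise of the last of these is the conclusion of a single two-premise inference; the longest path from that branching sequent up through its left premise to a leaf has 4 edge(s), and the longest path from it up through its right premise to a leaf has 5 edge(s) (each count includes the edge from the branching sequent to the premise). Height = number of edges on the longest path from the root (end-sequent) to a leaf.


Longest path through the left premise: 4 edges (measured from the branching sequent)
Longest path through the right premise: 5 edges
Height of the subtree rooted at the branching sequent: max(4, 5) = 5
The branching sequent sits 6 edges above the root (the chain of one-premise inferences), so height = 5 + 6 = 11

11


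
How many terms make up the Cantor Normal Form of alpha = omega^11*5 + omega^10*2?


CNF: omega^11*5 + omega^10*2
Count the summands separated by '+':
  term 1: omega^11*5
  term 2: omega^10*2
Total terms = 2

2


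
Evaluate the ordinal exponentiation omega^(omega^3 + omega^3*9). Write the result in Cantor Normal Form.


omega^(omega^3 + omega^3*9):
Both terms of the exponent have the same exponent 3, so they merge: omega^3 + omega^3*9 = omega^3*(1+9) = omega^3*10.
omega raised to a CNF ordinal is a single CNF term: Result = omega^(omega^3*10)

omega^(omega^3*10)


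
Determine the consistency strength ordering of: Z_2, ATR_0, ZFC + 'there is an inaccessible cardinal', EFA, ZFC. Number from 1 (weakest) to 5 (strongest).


Ordering by consistency strength:
1. EFA
2. ATR_0
3. Z_2
4. ZFC
5. ZFC + 'there is an inaccessible cardinal'


Z_2=3, ATR_0=2, ZFC + 'there is an inaccessible cardinal'=5, EFA=1, ZFC=4


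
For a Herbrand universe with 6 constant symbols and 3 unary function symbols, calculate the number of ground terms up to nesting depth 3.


Herbrand terms by depth:
Depth 0: 6 constants
Depth 1: 18 new terms (running total: 24)
Depth 2: 54 new terms (running total: 78)
Depth 3: 162 new terms (running total: 240)
Total distinct ground terms = 240

240


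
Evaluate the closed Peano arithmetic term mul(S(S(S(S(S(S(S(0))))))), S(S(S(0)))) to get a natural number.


mul(S^7(0), S^3(0)):
S^7(0) = 7
S^3(0) = 3
7 * 3 = 21

21


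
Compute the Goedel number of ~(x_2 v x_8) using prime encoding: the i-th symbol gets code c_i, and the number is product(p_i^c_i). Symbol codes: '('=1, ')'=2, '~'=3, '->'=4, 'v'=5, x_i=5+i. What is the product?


Formula: ~(x_2 v x_8)
Symbol codes: [3, 1, 7, 5, 13, 2]
Primes: [2, 3, 5, 7, 11, 13]
p_1^3 = 2^3 = 8
p_2^1 = 3^1 = 3
p_3^7 = 5^7 = 78125
p_4^5 = 7^5 = 16807
p_5^13 = 11^13 = 34522712143931
p_6^2 = 13^2 = 169
Product = 183858233789090935449375000

183858233789090935449375000


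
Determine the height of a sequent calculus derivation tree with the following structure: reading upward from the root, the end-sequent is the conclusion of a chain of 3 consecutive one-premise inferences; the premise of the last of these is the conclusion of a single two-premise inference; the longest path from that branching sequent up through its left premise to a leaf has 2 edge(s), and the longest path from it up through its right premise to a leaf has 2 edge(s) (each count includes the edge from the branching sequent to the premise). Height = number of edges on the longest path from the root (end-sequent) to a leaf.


Longest path through the left premise: 2 edges (measured from the branching sequent)
Longest path through the right premise: 2 edges
Height of the subtree rooted at the branching sequent: max(2, 2) = 2
The branching sequent sits 3 edges above the root (the chain of one-premise inferences), so height = 2 + 3 = 5

5


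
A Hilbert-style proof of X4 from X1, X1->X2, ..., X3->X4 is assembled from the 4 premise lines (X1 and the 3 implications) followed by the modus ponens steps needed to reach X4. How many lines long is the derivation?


We have 4 premise lines: X1 and 3 implications.
Each implication is detached once by MP, giving 3 MP lines.
4 premise lines + 3 MP lines = 7 total lines.

7


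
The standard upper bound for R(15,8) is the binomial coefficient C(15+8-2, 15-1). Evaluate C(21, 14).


R(15,8) <= C(15+8-2, 15-1) = C(21, 14)
C(21, 14) = 21! / (14! * 7!)
= 116280

116280


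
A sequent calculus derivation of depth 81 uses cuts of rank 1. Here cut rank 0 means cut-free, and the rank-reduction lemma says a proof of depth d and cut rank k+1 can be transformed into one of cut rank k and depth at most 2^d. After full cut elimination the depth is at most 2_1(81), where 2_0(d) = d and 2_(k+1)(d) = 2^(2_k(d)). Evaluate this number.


Each rank reduction sends depth d to at most 2^d; cut rank r needs r reductions.
2_0(81) = 81
2_1(81) = 2^81 = 2417851639229258349412352
Cut-free depth bound = 2417851639229258349412352

2417851639229258349412352


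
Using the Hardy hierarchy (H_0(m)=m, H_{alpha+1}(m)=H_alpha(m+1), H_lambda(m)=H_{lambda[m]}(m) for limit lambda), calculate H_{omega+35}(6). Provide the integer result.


H_{omega+35}(6):
Unwind the 35 successor steps: H_{omega+35}(6) = H_omega(6+35) = H_omega(41).
H_omega(m) = H_m(m) = m + m = 2m.
Result = 2 * 41 = 82

82


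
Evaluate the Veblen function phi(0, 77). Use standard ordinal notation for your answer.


phi(0, 77):
phi(0, beta) = omega^beta by definition.
phi(0, 77) = omega^77

omega^77


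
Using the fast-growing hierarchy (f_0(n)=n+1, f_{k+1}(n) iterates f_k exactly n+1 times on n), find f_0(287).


f_0(287) = 287 + 1 = 288

288


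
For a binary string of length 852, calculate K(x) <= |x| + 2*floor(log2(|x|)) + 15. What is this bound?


floor(log2(852)) = 9
2 * 9 = 18
K(x) <= 852 + 18 + 15 = 885

885


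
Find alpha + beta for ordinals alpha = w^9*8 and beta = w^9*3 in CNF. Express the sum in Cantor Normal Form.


Ordinal addition w^9*8 + w^9*3:
Both terms have the same exponent 9.
w^e*c + w^e*d = w^e*(c+d).
Result = w^9*(8+3) = w^9*11

w^9*11


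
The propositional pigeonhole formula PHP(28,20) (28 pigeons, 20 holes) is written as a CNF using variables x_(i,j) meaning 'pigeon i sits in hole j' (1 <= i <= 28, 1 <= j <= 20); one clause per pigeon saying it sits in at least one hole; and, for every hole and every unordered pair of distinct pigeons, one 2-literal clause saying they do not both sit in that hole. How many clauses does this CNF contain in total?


PHP(28,20): 28 pigeons, 20 holes, 28*20 = 560 variables.
- pigeon clauses: one per pigeon -> 28 clauses
- hole clauses: 20 holes * C(28,2) = 20 * 378 -> 7560 clauses
Total clauses = 28 + 7560 = 7588

7588


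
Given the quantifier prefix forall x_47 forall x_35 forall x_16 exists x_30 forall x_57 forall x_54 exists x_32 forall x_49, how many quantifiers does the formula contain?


Quantifier prefix has 8 quantifier symbols.
Quantifier depth = 8

8


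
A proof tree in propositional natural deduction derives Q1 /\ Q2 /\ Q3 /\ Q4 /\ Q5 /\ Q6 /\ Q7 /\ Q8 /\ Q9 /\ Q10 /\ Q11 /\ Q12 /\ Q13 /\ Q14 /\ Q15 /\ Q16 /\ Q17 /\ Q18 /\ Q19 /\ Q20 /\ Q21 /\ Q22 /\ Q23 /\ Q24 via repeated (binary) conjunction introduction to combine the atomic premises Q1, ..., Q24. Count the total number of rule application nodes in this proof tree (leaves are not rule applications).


The target conjunction has 24 conjuncts, i.e. 23 binary /\ connectives.
Each conjunction-intro joins two pieces, so 24 atoms require 24-1 = 23 applications.
Total inference nodes = 23

23


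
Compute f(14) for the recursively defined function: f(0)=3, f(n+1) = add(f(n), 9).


f(0) = 3
f(1) = add(f(0), 9) = add(3, 9) = 12
f(2) = add(f(1), 9) = add(12, 9) = 21
f(3) = add(f(2), 9) = add(21, 9) = 30
f(4) = add(f(3), 9) = add(30, 9) = 39
f(5) = add(f(4), 9) = add(39, 9) = 48
f(6) = add(f(5), 9) = add(48, 9) = 57
f(7) = add(f(6), 9) = add(57, 9) = 66
f(8) = add(f(7), 9) = add(66, 9) = 75
f(9) = add(f(8), 9) = add(75, 9) = 84
f(10) = add(f(9), 9) = add(84, 9) = 93
f(11) = add(f(10), 9) = add(93, 9) = 102
f(12) = add(f(11), 9) = add(102, 9) = 111
f(13) = add(f(12), 9) = add(111, 9) = 120
f(14) = add(f(13), 9) = add(120, 9) = 129


129


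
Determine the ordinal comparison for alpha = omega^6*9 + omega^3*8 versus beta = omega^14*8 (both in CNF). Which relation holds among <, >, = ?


Compare term by term from highest exponent:
alpha = omega^6*9 + omega^3*8
beta = omega^14*8
Term 1: alpha has omega^6*9, beta has omega^14*8
Term 2: alpha has omega^3*8, beta has omega^0*0
Result: alpha < beta

alpha < beta


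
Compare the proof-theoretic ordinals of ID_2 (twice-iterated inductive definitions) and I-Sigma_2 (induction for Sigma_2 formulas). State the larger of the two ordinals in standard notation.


Proof-theoretic ordinal of ID_2 (twice-iterated inductive definitions): psi_0(epsilon_{Omega_2+1})
Proof-theoretic ordinal of I-Sigma_2 (induction for Sigma_2 formulas): omega^(omega^omega)
Comparing: omega^(omega^omega) < psi_0(epsilon_{Omega_2+1}).
The larger ordinal is psi_0(epsilon_{Omega_2+1}) (from ID_2 (twice-iterated inductive definitions)).

psi_0(epsilon_{Omega_2+1})


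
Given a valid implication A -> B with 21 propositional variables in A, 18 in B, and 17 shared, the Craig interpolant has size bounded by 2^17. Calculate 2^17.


Shared atoms = 17
Craig interpolant size bound = 2^17
= 131072

131072


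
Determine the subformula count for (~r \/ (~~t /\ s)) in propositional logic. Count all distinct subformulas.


Formula: (~r \/ (~~t /\ s))
Subformulas found:
  1. s
  2. r
  3. t
  4. ~t
  5. ~r
  6. ~~t
  7. (~~t /\ s)
  8. (~r \/ (~~t /\ s))
Total distinct subformulas = 8

8


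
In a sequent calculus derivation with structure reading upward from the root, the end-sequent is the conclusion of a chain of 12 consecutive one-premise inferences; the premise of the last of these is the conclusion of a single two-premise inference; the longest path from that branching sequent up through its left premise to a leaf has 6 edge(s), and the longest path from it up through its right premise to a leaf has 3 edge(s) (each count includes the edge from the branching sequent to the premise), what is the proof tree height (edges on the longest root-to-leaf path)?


Longest path through the left premise: 6 edges (measured from the branching sequent)
Longest path through the right premise: 3 edges
Height of the subtree rooted at the branching sequent: max(6, 3) = 6
The branching sequent sits 12 edges above the root (the chain of one-premise inferences), so height = 6 + 12 = 18

18


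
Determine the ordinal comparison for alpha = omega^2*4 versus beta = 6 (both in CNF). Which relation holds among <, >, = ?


Compare term by term from highest exponent:
alpha = omega^2*4
beta = 6
Term 1: alpha has omega^2*4, beta has omega^0*6
Result: alpha > beta

alpha > beta


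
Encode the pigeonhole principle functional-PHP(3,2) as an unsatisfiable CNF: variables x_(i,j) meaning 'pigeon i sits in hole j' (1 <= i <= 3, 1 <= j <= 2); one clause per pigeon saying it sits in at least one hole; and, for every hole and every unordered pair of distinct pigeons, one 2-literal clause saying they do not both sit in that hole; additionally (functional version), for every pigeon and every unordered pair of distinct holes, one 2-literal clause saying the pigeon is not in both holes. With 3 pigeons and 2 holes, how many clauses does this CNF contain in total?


functional-PHP(3,2): 3 pigeons, 2 holes, 3*2 = 6 variables.
- pigeon clauses: one per pigeon -> 3 clauses
- hole clauses: 2 holes * C(3,2) = 2 * 3 -> 6 clauses
- functional clauses: 3 pigeons * C(2,2) = 3 * 1 -> 3 clauses
Total clauses = 3 + 6 + 3 = 12

12


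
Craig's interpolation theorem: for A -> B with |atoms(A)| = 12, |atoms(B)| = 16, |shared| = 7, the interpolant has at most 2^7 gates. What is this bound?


Shared atoms = 7
Craig interpolant size bound = 2^7
= 128

128


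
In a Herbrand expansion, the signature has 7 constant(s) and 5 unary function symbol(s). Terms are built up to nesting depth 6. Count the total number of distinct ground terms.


Herbrand terms by depth:
Depth 0: 7 constants
Depth 1: 35 new terms (running total: 42)
Depth 2: 175 new terms (running total: 217)
Depth 3: 875 new terms (running total: 1092)
Depth 4: 4375 new terms (running total: 5467)
Depth 5: 21875 new terms (running total: 27342)
Depth 6: 109375 new terms (running total: 136717)
Total distinct ground terms = 136717

136717


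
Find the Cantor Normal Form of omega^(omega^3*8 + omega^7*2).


omega^(omega^3*8 + omega^7*2):
In ordinal addition a term is absorbed by a following term of strictly larger exponent: 3 < 7, so omega^3*8 + omega^7*2 = omega^7*2.
omega raised to a CNF ordinal is a single CNF term: Result = omega^(omega^7*2)

omega^(omega^7*2)


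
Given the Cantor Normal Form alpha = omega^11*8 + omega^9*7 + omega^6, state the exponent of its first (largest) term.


CNF: omega^11*8 + omega^9*7 + omega^6
The leading term is omega^11*8, which has exponent 11.

11


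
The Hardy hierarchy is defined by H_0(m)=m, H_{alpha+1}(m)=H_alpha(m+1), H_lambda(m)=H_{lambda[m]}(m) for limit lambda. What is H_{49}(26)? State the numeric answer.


H_49(26):
For finite ordinals k, H_k(n) = n + k (each successor step adds 1).
H_49(26) = 26 + 49 = 75

75


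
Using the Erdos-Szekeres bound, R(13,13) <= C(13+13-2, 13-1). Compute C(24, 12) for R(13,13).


R(13,13) <= C(13+13-2, 13-1) = C(24, 12)
C(24, 12) = 24! / (12! * 12!)
= 2704156

2704156


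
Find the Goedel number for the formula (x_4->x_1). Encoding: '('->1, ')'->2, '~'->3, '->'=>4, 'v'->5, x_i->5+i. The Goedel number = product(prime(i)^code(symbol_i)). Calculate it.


Formula: (x_4->x_1)
Symbol codes: [1, 9, 4, 6, 2]
Primes: [2, 3, 5, 7, 11]
p_1^1 = 2^1 = 2
p_2^9 = 3^9 = 19683
p_3^4 = 5^4 = 625
p_4^6 = 7^6 = 117649
p_5^2 = 11^2 = 121
Product = 350247396633750

350247396633750


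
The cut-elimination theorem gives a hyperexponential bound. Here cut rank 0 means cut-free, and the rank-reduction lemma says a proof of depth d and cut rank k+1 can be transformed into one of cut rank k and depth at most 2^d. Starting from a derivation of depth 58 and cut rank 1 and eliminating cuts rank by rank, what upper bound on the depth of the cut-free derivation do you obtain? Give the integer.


Each rank reduction sends depth d to at most 2^d; cut rank r needs r reductions.
2_0(58) = 58
2_1(58) = 2^58 = 288230376151711744
Cut-free depth bound = 288230376151711744

288230376151711744


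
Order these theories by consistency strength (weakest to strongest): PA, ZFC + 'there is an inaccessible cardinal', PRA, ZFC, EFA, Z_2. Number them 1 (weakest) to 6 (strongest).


Ordering by consistency strength:
1. EFA
2. PRA
3. PA
4. Z_2
5. ZFC
6. ZFC + 'there is an inaccessible cardinal'


PA=3, ZFC + 'there is an inaccessible cardinal'=6, PRA=2, ZFC=5, EFA=1, Z_2=4


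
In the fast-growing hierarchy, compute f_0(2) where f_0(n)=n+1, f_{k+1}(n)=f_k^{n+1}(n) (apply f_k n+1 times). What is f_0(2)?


f_0(2) = 2 + 1 = 3

3


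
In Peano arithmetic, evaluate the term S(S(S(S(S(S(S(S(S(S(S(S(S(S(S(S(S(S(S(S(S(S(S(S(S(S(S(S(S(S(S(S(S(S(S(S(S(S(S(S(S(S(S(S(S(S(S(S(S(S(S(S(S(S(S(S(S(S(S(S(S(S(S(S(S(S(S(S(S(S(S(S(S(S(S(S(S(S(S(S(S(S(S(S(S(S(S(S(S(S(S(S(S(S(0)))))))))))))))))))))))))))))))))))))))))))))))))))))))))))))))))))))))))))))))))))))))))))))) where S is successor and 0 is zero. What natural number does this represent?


Counting successors applied to 0:
94 applications of S to 0 = 94

94


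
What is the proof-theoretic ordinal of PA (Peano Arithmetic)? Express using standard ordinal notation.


The proof-theoretic ordinal of PA (Peano Arithmetic) is a standard result in ordinal analysis.
This ordinal is the supremum of order types of primitive recursive well-orderings
that the theory can prove to be well-ordered.
For PA (Peano Arithmetic), the proof-theoretic ordinal is epsilon_0.

epsilon_0


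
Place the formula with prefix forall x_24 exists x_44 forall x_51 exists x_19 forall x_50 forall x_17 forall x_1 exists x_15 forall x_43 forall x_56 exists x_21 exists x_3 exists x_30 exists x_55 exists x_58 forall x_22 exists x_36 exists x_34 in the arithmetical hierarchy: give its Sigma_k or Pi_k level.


Leading quantifier is forall, so the class is Pi.
Number of quantifier blocks = alternations + 1 = 9 + 1 = 10.
Classification: Pi_10

Pi_10


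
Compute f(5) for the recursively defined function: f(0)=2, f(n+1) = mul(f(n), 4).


f(0) = 2
f(1) = mul(f(0), 4) = mul(2, 4) = 8
f(2) = mul(f(1), 4) = mul(8, 4) = 32
f(3) = mul(f(2), 4) = mul(32, 4) = 128
f(4) = mul(f(3), 4) = mul(128, 4) = 512
f(5) = mul(f(4), 4) = mul(512, 4) = 2048


2048


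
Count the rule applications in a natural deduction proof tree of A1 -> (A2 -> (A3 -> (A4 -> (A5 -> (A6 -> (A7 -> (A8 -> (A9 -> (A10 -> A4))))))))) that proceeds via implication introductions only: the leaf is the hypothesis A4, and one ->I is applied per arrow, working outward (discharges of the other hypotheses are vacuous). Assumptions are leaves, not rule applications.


The formula has 10 arrows (->); its innermost consequent A4 is one of the antecedents,
so the proof starts from the hypothesis leaf A4 (not a rule application) and closes one arrow per ->I.
Building A1 -> (A2 -> (A3 -> (A4 -> (A5 -> (A6 -> (A7 -> (A8 -> (A9 -> (A10 -> A4))))))))) therefore takes 10 nested implication introductions.
Total inference nodes = 10

10


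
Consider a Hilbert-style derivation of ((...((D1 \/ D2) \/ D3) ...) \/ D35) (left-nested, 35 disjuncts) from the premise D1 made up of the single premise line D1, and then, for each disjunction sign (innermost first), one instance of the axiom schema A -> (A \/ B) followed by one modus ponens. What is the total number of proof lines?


Building the left-nested 35-ary disjunction from D1:
- 1 premise line (D1)
- 35 disjuncts means 34 disjunction signs; each needs 1 axiom instance + 1 MP = 2 lines: 2 * 34 = 68
Total = 1 + 68 = 69 lines.

69


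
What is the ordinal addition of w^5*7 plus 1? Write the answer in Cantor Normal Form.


Ordinal addition w^5*7 + 1:
Leading exponent of alpha (5) > leading exponent of beta (0).
Since alpha's term has higher exponent than beta's leading term,
the sum is simply alpha followed by beta.
Result = w^5*7 + 1

w^5*7 + 1


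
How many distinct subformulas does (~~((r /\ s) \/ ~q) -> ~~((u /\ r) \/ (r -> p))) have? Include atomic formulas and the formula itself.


Formula: (~~((r /\ s) \/ ~q) -> ~~((u /\ r) \/ (r -> p)))
Subformulas found:
  1. q
  2. u
  3. s
  4. r
  5. p
  6. ~q
  7. (r /\ s)
  8. (r -> p)
  9. (u /\ r)
  10. ((r /\ s) \/ ~q)
  11. ~((r /\ s) \/ ~q)
  12. ~~((r /\ s) \/ ~q)
  13. ((u /\ r) \/ (r -> p))
  14. ~((u /\ r) \/ (r -> p))
  15. ~~((u /\ r) \/ (r -> p))
  16. (~~((r /\ s) \/ ~q) -> ~~((u /\ r) \/ (r -> p)))
Total distinct subformulas = 16

16
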